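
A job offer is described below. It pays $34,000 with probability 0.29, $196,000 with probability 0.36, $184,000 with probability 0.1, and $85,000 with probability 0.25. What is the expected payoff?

$120,070

EV = 0.29 × 34000 + 0.36 × 196000 + 0.1 × 184000 + 0.25 × 85000 = 9860 + 70560 + 18400 + 21250 = 120070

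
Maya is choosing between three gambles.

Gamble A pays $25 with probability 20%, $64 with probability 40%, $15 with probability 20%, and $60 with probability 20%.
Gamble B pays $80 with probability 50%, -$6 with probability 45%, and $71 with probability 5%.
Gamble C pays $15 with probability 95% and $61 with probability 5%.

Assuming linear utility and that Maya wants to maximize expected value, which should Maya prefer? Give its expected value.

Gamble A ($45.60)

Gamble A = 0.2 × 25 + 0.4 × 64 + 0.2 × 15 + 0.2 × 60 = 5 + 25.6 + 3 + 12 = 45.6
Gamble B = 0.5 × 80 + 0.45 × (-6) + 0.05 × 71 = 40 − 2.7 + 3.55 = 40.85
Gamble C = 0.95 × 15 + 0.05 × 61 = 14.25 + 3.05 = 17.3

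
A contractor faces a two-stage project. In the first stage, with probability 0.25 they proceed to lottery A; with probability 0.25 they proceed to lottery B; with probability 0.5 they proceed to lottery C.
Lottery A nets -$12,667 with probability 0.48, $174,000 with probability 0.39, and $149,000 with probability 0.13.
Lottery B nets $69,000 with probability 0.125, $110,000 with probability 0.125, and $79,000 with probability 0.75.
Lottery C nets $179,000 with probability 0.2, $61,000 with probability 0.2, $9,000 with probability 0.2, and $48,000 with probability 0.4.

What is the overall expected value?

EV(A) = 0.48 × (-12667) + 0.39 × 174000 + 0.13 × 149000 = -6080.16 + 67860 + 19370 = 81149.84
EV(B) = 0.125 × 69000 + 0.125 × 110000 + 0.75 × 79000 = 8625 + 13750 + 59250 = 81625
EV(C) = 0.2 × 179000 + 0.2 × 61000 + 0.2 × 9000 + 0.4 × 48000 = 35800 + 12200 + 1800 + 19200 = 69000
Overall = 0.25 × 81149.84 + 0.25 × 81625 + 0.5 × 69000 = 20287.46 + 20406.25 + 34500 = 75193.71

$75,193.71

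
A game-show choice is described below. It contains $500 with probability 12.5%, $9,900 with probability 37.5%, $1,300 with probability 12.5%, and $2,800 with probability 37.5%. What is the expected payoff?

EV = 0.125 × 500 + 0.375 × 9900 + 0.125 × 1300 + 0.375 × 2800 = 62.5 + 3712.5 + 162.5 + 1050 = 4987.5

$4,987.50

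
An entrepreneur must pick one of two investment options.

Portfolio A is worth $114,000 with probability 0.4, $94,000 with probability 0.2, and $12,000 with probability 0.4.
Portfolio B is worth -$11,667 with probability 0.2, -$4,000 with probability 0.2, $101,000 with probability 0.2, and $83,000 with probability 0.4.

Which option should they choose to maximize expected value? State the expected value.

Portfolio A = 0.4 × 114000 + 0.2 × 94000 + 0.4 × 12000 = 45600 + 18800 + 4800 = 69200
Portfolio B = 0.2 × (-11667) + 0.2 × (-4000) + 0.2 × 101000 + 0.4 × 83000 = -2333.4 − 800 + 20200 + 33200 = 50266.6

Portfolio A ($69,200)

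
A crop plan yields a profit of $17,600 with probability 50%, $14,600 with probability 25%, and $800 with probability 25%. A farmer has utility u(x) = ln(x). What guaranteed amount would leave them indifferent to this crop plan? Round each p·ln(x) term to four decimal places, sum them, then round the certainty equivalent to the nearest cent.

E[u] = 0.5·ln(17600) + 0.25·ln(14600) + 0.25·ln(800) = 4.8878 + 2.3972 + 1.6712 = 8.9562
CE = e^8.9562 ≈ 7755.83

$7,755.83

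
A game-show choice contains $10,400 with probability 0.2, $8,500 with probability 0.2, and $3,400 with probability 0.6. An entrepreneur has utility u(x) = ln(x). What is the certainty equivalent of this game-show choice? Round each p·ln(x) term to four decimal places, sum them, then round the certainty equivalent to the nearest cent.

E[u] = 0.2·ln(10400) + 0.2·ln(8500) + 0.6·ln(3400) = 1.8499 + 1.8096 + 4.8789 = 8.5384
CE = e^8.5384 ≈ 5107.17

$5,107.17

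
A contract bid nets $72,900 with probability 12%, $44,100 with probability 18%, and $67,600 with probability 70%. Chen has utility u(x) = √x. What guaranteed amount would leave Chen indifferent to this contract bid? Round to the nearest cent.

E[u] = 0.12·√72900 + 0.18·√44100 + 0.7·√67600 = 0.12·270 + 0.18·210 + 0.7·260 = 252.2
CE = (252.2)² = 63604.84

$63,604.84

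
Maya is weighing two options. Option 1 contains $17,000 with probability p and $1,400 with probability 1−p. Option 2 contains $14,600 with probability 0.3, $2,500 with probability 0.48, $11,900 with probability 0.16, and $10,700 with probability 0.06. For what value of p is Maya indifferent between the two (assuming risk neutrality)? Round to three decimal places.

p = 0.431

EV(Option 2) = 0.3 × 14600 + 0.48 × 2500 + 0.16 × 11900 + 0.06 × 10700 = 4380 + 1200 + 1904 + 642 = 8126
p·17000 + (1−p)·1400 = 8126
15600p + 1400 = 8126
p = (8126 − 1400) / 15600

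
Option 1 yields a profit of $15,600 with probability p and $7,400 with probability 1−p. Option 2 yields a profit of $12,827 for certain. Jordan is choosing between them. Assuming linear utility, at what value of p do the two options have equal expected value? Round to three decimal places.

p = 0.662

p·15600 + (1−p)·7400 = 12827
8200p + 7400 = 12827
p = (12827 − 7400) / 8200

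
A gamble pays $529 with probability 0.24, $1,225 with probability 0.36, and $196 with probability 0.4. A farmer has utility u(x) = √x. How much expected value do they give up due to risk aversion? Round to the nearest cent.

$83.72

E[u] = 0.24·√529 + 0.36·√1225 + 0.4·√196 = 0.24·23 + 0.36·35 + 0.4·14 = 23.72
CE = (23.72)² = 562.6384
Risk premium = EV − CE = 646.36 − 562.6384 = 83.7216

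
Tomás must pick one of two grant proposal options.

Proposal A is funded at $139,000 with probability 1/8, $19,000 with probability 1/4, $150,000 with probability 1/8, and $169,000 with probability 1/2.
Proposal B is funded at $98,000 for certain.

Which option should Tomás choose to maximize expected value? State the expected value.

Proposal A ($125,375)

Proposal A = 1/8 × 139000 + 1/4 × 19000 + 1/8 × 150000 + 1/2 × 169000 = 17375 + 4750 + 18750 + 84500 = 125375
Proposal B: 98000 (certain)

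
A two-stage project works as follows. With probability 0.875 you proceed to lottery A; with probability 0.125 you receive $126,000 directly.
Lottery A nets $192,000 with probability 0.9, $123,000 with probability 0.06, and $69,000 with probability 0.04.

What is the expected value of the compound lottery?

EV(A) = 0.9 × 192000 + 0.06 × 123000 + 0.04 × 69000 = 172800 + 7380 + 2760 = 182940
Branch B: 126000 (certain)
Overall = 0.875 × 182940 + 0.125 × 126000 = 160072.5 + 15750 = 175822.5

$175,822.50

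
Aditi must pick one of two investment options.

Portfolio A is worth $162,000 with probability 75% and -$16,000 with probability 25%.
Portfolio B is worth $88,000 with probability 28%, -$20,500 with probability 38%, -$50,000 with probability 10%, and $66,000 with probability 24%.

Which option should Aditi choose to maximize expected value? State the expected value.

Portfolio A = 0.75 × 162000 + 0.25 × (-16000) = 121500 − 4000 = 117500
Portfolio B = 0.28 × 88000 + 0.38 × (-20500) + 0.1 × (-50000) + 0.24 × 66000 = 24640 − 7790 − 5000 + 15840 = 27690

Portfolio A ($117,500)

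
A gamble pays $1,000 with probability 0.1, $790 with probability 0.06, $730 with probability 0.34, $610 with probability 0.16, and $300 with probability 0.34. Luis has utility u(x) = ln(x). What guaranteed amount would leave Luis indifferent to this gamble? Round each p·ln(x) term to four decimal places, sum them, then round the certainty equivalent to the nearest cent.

$543.59

E[u] = 0.1·ln(1000) + 0.06·ln(790) + 0.34·ln(730) + 0.16·ln(610) + 0.34·ln(300) = 0.6908 + 0.4003 + 2.2416 + 1.0262 + 1.9393 = 6.2982
CE = e^6.2982 ≈ 543.59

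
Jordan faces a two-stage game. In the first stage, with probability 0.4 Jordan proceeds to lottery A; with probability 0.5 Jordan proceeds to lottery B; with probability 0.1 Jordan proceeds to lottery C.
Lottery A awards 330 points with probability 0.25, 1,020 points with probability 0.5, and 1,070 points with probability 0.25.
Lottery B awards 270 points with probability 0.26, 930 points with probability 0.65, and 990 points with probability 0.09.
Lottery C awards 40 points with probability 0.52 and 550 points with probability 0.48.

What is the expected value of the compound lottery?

EV(A) = 0.25 × 330 + 0.5 × 1020 + 0.25 × 1070 = 82.5 + 510 + 267.5 = 860
EV(B) = 0.26 × 270 + 0.65 × 930 + 0.09 × 990 = 70.2 + 604.5 + 89.1 = 763.8
EV(C) = 0.52 × 40 + 0.48 × 550 = 20.8 + 264 = 284.8
Overall = 0.4 × 860 + 0.5 × 763.8 + 0.1 × 284.8 = 344 + 381.9 + 28.48 = 754.38

754.38 points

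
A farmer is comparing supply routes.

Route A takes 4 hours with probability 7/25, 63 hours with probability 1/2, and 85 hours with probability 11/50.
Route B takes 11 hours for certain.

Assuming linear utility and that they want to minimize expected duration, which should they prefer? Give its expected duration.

Route B (11 hours)

Route A = 7/25 × 4 + 1/2 × 63 + 11/50 × 85 = 1.12 + 31.5 + 18.7 = 51.32
Route B: 11 (certain)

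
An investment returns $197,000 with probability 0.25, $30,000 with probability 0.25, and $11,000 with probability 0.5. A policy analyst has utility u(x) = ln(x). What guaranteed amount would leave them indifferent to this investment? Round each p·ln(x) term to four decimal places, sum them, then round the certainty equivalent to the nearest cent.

$29,076.92

E[u] = 0.25·ln(197000) + 0.25·ln(30000) + 0.5·ln(11000) = 3.0477 + 2.5772 + 4.6528 = 10.2777
CE = e^10.2777 ≈ 29076.92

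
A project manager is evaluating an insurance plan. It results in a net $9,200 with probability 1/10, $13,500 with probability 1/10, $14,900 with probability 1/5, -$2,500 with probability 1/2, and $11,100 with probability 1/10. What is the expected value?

$5,110

EV = 1/10 × 9200 + 1/10 × 13500 + 1/5 × 14900 + 1/2 × (-2500) + 1/10 × 11100 = 920 + 1350 + 2980 − 1250 + 1110 = 5110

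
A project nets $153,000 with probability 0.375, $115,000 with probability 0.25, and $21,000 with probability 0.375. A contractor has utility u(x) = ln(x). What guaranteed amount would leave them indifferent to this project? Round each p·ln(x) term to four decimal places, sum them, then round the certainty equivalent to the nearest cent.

$67,649.82

E[u] = 0.375·ln(153000) + 0.25·ln(115000) + 0.375·ln(21000) = 4.4768 + 2.9132 + 3.7321 = 11.1221
CE = e^11.1221 ≈ 67649.82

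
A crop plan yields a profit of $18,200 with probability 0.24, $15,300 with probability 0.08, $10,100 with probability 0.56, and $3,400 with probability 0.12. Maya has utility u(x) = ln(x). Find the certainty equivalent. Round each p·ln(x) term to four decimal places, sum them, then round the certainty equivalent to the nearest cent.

E[u] = 0.24·ln(18200) + 0.08·ln(15300) + 0.56·ln(10100) + 0.12·ln(3400) = 2.3542 + 0.7708 + 5.1634 + 0.9758 = 9.2642
CE = e^9.2642 ≈ 10553.36

$10,553.36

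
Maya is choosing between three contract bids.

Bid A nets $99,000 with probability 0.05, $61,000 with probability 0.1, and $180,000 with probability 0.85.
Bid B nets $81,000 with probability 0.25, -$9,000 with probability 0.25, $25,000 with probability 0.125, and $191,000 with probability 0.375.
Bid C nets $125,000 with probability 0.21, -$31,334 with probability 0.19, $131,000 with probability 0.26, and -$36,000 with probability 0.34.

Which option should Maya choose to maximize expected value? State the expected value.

Bid A ($164,050)

Bid A = 0.05 × 99000 + 0.1 × 61000 + 0.85 × 180000 = 4950 + 6100 + 153000 = 164050
Bid B = 0.25 × 81000 + 0.25 × (-9000) + 0.125 × 25000 + 0.375 × 191000 = 20250 − 2250 + 3125 + 71625 = 92750
Bid C = 0.21 × 125000 + 0.19 × (-31334) + 0.26 × 131000 + 0.34 × (-36000) = 26250 − 5953.46 + 34060 − 12240 = 42116.54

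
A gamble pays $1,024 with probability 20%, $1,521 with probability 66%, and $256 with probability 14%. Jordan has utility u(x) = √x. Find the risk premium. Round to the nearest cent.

E[u] = 0.2·√1024 + 0.66·√1521 + 0.14·√256 = 0.2·32 + 0.66·39 + 0.14·16 = 34.38
CE = (34.38)² = 1181.9844
Risk premium = EV − CE = 1244.5 − 1181.9844 = 62.5156

$62.52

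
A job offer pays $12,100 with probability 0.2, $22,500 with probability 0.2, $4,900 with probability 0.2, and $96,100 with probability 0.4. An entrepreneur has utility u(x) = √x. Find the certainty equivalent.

E[u] = 0.2·√12100 + 0.2·√22500 + 0.2·√4900 + 0.4·√96100 = 0.2·110 + 0.2·150 + 0.2·70 + 0.4·310 = 190
CE = (190)² = 36100

$36,100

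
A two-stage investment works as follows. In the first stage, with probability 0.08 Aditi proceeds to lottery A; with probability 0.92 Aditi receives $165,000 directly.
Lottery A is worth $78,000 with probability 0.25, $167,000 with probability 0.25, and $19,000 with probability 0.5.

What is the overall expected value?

EV(A) = 0.25 × 78000 + 0.25 × 167000 + 0.5 × 19000 = 19500 + 41750 + 9500 = 70750
Branch B: 165000 (certain)
Overall = 0.08 × 70750 + 0.92 × 165000 = 5660 + 151800 = 157460

$157,460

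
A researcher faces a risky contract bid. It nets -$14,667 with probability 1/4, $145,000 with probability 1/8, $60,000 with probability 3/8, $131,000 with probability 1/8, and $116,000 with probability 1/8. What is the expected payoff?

EV = 1/4 × (-14667) + 1/8 × 145000 + 3/8 × 60000 + 1/8 × 131000 + 1/8 × 116000 = -3666.75 + 18125 + 22500 + 16375 + 14500 = 67833.25

$67,833.25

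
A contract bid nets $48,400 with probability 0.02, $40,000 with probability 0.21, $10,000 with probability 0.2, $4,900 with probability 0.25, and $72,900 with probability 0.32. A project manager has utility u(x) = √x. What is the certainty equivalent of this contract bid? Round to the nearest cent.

$29,002.09

E[u] = 0.02·√48400 + 0.21·√40000 + 0.2·√10000 + 0.25·√4900 + 0.32·√72900 = 0.02·220 + 0.21·200 + 0.2·100 + 0.25·70 + 0.32·270 = 170.3
CE = (170.3)² = 29002.09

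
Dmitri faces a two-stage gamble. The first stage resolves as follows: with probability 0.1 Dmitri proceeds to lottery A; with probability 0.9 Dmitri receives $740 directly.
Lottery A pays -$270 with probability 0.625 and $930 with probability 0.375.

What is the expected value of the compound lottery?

$684

EV(A) = 0.625 × (-270) + 0.375 × 930 = -168.75 + 348.75 = 180
Branch B: 740 (certain)
Overall = 0.1 × 180 + 0.9 × 740 = 18 + 666 = 684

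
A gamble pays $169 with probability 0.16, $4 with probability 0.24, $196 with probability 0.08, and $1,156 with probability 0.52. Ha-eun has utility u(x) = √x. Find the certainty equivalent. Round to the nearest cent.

E[u] = 0.16·√169 + 0.24·√4 + 0.08·√196 + 0.52·√1156 = 0.16·13 + 0.24·2 + 0.08·14 + 0.52·34 = 21.36
CE = (21.36)² = 456.2496

$456.25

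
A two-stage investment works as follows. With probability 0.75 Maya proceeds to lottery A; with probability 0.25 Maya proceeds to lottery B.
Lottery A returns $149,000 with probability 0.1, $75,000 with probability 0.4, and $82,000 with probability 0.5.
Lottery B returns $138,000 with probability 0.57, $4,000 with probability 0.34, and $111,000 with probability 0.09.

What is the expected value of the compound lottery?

EV(A) = 0.1 × 149000 + 0.4 × 75000 + 0.5 × 82000 = 14900 + 30000 + 41000 = 85900
EV(B) = 0.57 × 138000 + 0.34 × 4000 + 0.09 × 111000 = 78660 + 1360 + 9990 = 90010
Overall = 0.75 × 85900 + 0.25 × 90010 = 64425 + 22502.5 = 86927.5

$86,927.50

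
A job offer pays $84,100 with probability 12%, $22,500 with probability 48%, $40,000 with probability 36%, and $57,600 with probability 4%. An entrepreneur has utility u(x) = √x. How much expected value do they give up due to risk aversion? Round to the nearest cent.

E[u] = 0.12·√84100 + 0.48·√22500 + 0.36·√40000 + 0.04·√57600 = 0.12·290 + 0.48·150 + 0.36·200 + 0.04·240 = 188.4
CE = (188.4)² = 35494.56
Risk premium = EV − CE = 37596 − 35494.56 = 2101.44

$2,101.44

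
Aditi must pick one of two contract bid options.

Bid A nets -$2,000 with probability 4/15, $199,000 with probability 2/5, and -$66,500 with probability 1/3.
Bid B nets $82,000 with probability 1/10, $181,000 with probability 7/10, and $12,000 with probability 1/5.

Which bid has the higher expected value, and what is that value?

Bid A = 4/15 × (-2000) + 2/5 × 199000 + 1/3 × (-66500) = -533.3333 + 79600 − 22166.6667 = 56900
Bid B = 1/10 × 82000 + 7/10 × 181000 + 1/5 × 12000 = 8200 + 126700 + 2400 = 137300

Bid B ($137,300)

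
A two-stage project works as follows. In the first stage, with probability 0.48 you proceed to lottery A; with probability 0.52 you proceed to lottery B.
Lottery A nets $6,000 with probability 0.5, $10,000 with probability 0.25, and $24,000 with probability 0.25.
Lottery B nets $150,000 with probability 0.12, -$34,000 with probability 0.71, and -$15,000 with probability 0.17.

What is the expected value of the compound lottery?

EV(A) = 0.5 × 6000 + 0.25 × 10000 + 0.25 × 24000 = 3000 + 2500 + 6000 = 11500
EV(B) = 0.12 × 150000 + 0.71 × (-34000) + 0.17 × (-15000) = 18000 − 24140 − 2550 = -8690
Overall = 0.48 × 11500 + 0.52 × (-8690) = 5520 − 4518.8 = 1001.2

$1,001.20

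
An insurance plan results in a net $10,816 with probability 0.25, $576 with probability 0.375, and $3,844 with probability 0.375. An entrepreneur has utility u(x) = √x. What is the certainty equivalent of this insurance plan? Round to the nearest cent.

E[u] = 0.25·√10816 + 0.375·√576 + 0.375·√3844 = 0.25·104 + 0.375·24 + 0.375·62 = 58.25
CE = (58.25)² = 3393.0625

$3,393.06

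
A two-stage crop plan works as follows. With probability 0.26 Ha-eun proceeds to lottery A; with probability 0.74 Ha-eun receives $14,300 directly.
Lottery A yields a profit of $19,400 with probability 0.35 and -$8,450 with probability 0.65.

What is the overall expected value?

$10,919.35

EV(A) = 0.35 × 19400 + 0.65 × (-8450) = 6790 − 5492.5 = 1297.5
Branch B: 14300 (certain)
Overall = 0.26 × 1297.5 + 0.74 × 14300 = 337.35 + 10582 = 10919.35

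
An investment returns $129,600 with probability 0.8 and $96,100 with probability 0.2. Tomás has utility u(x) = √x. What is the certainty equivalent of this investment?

$122,500

E[u] = 0.8·√129600 + 0.2·√96100 = 0.8·360 + 0.2·310 = 350
CE = (350)² = 122500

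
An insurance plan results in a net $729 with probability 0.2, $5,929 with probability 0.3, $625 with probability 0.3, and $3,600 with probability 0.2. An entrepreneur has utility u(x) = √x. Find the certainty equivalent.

$2,304

E[u] = 0.2·√729 + 0.3·√5929 + 0.3·√625 + 0.2·√3600 = 0.2·27 + 0.3·77 + 0.3·25 + 0.2·60 = 48
CE = (48)² = 2304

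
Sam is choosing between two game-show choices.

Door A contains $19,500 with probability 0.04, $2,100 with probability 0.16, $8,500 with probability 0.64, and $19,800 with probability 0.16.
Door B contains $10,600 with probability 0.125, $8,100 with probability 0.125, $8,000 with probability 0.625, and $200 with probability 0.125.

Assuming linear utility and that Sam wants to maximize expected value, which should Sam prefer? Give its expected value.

Door A = 0.04 × 19500 + 0.16 × 2100 + 0.64 × 8500 + 0.16 × 19800 = 780 + 336 + 5440 + 3168 = 9724
Door B = 0.125 × 10600 + 0.125 × 8100 + 0.625 × 8000 + 0.125 × 200 = 1325 + 1012.5 + 5000 + 25 = 7362.5

Door A ($9,724)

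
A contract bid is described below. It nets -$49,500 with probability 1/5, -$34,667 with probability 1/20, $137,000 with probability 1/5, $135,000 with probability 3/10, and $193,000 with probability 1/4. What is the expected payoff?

$104,516.65

EV = 1/5 × (-49500) + 1/20 × (-34667) + 1/5 × 137000 + 3/10 × 135000 + 1/4 × 193000 = -9900 − 1733.35 + 27400 + 40500 + 48250 = 104516.65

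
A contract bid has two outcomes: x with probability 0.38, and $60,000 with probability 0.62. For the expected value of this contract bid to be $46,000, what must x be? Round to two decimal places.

0.38·x + 0.62·60000 = 46000
0.38·x = 46000 − 37200 = 8800
x = 8800 / 0.38 = 23157.8947

x = $23,157.89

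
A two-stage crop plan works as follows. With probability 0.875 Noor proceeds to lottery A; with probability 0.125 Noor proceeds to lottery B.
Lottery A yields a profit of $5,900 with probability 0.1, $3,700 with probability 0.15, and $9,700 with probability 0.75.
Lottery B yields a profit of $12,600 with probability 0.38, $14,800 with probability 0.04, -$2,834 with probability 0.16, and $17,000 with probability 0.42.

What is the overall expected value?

$8,875.82

EV(A) = 0.1 × 5900 + 0.15 × 3700 + 0.75 × 9700 = 590 + 555 + 7275 = 8420
EV(B) = 0.38 × 12600 + 0.04 × 14800 + 0.16 × (-2834) + 0.42 × 17000 = 4788 + 592 − 453.44 + 7140 = 12066.56
Overall = 0.875 × 8420 + 0.125 × 12066.56 = 7367.5 + 1508.32 = 8875.82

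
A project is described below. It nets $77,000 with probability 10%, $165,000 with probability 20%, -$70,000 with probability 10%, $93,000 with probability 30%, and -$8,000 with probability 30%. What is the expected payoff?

EV = 0.1 × 77000 + 0.2 × 165000 + 0.1 × (-70000) + 0.3 × 93000 + 0.3 × (-8000) = 7700 + 33000 − 7000 + 27900 − 2400 = 59200

$59,200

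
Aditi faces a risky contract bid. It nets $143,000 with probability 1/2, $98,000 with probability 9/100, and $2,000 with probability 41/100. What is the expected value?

EV = 1/2 × 143000 + 9/100 × 98000 + 41/100 × 2000 = 71500 + 8820 + 820 = 81140

$81,140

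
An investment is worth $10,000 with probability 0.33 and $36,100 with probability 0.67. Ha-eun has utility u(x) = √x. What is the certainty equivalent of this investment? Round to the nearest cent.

E[u] = 0.33·√10000 + 0.67·√36100 = 0.33·100 + 0.67·190 = 160.3
CE = (160.3)² = 25696.09

$25,696.09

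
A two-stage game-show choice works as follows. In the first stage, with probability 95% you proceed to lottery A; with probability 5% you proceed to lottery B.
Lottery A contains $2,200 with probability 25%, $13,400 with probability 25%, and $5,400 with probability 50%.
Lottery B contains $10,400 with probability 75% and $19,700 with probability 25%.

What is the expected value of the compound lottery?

$6,906.25

EV(A) = 0.25 × 2200 + 0.25 × 13400 + 0.5 × 5400 = 550 + 3350 + 2700 = 6600
EV(B) = 0.75 × 10400 + 0.25 × 19700 = 7800 + 4925 = 12725
Overall = 0.95 × 6600 + 0.05 × 12725 = 6270 + 636.25 = 6906.25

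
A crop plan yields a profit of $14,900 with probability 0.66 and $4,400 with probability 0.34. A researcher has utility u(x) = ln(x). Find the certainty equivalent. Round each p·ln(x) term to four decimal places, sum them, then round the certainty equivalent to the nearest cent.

$9,841.86

E[u] = 0.66·ln(14900) + 0.34·ln(4400) = 6.3420 + 2.8524 = 9.1944
CE = e^9.1944 ≈ 9841.86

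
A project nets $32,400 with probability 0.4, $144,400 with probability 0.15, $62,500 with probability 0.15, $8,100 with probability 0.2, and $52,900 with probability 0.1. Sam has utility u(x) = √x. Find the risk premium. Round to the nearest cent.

E[u] = 0.4·√32400 + 0.15·√144400 + 0.15·√62500 + 0.2·√8100 + 0.1·√52900 = 0.4·180 + 0.15·380 + 0.15·250 + 0.2·90 + 0.1·230 = 207.5
CE = (207.5)² = 43056.25
Risk premium = EV − CE = 50905 − 43056.25 = 7848.75

$7,848.75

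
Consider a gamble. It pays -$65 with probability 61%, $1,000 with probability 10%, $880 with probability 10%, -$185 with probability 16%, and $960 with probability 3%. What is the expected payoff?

EV = 0.61 × (-65) + 0.1 × 1000 + 0.1 × 880 + 0.16 × (-185) + 0.03 × 960 = -39.65 + 100 + 88 − 29.6 + 28.8 = 147.55

$147.55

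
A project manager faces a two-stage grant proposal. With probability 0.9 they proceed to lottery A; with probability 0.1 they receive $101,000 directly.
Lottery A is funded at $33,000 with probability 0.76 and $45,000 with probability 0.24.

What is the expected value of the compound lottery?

$42,392

EV(A) = 0.76 × 33000 + 0.24 × 45000 = 25080 + 10800 = 35880
Branch B: 101000 (certain)
Overall = 0.9 × 35880 + 0.1 × 101000 = 32292 + 10100 = 42392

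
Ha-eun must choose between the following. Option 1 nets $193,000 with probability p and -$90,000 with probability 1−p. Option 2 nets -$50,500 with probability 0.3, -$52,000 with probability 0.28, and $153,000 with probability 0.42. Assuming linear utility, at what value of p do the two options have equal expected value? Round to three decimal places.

EV(Option 2) = 0.3 × (-50500) + 0.28 × (-52000) + 0.42 × 153000 = -15150 − 14560 + 64260 = 34550
p·193000 + (1−p)·(-90000) = 34550
283000p − 90000 = 34550
p = (34550 + 90000) / 283000

p = 0.440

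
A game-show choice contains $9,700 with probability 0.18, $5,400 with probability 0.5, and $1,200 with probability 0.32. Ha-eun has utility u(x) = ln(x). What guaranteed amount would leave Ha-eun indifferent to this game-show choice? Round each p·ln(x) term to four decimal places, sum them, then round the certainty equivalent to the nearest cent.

E[u] = 0.18·ln(9700) + 0.5·ln(5400) + 0.32·ln(1200) = 1.6524 + 4.2971 + 2.2688 = 8.2183
CE = e^8.2183 ≈ 3708.19

$3,708.19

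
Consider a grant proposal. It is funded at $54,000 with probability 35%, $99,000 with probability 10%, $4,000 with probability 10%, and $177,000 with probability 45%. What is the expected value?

$108,850

EV = 0.35 × 54000 + 0.1 × 99000 + 0.1 × 4000 + 0.45 × 177000 = 18900 + 9900 + 400 + 79650 = 108850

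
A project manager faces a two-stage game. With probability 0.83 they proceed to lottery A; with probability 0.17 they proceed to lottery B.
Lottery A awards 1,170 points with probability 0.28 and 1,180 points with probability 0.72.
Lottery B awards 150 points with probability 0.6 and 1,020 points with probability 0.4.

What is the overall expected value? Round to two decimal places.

EV(A) = 0.28 × 1170 + 0.72 × 1180 = 327.6 + 849.6 = 1177.2
EV(B) = 0.6 × 150 + 0.4 × 1020 = 90 + 408 = 498
Overall = 0.83 × 1177.2 + 0.17 × 498 = 977.076 + 84.66 = 1061.736

1061.74 points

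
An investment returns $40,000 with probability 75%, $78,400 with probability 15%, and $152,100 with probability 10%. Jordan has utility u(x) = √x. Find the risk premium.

E[u] = 0.75·√40000 + 0.15·√78400 + 0.1·√152100 = 0.75·200 + 0.15·280 + 0.1·390 = 231
CE = (231)² = 53361
Risk premium = EV − CE = 56970 − 53361 = 3609

$3,609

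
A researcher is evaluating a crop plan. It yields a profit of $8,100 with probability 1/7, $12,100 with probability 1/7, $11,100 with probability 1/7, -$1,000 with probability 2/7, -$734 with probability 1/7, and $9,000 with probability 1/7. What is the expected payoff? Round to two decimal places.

EV = 1/7 × 8100 + 1/7 × 12100 + 1/7 × 11100 + 2/7 × (-1000) + 1/7 × (-734) + 1/7 × 9000 = 1157.1429 + 1728.5714 + 1585.7143 − 285.7143 − 104.8571 + 1285.7143 = 5366.5714

$5,366.57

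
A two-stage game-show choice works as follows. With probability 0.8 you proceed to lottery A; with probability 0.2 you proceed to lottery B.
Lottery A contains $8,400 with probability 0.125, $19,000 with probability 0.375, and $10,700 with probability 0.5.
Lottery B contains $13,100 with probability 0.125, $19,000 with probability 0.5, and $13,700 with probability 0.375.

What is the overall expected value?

EV(A) = 0.125 × 8400 + 0.375 × 19000 + 0.5 × 10700 = 1050 + 7125 + 5350 = 13525
EV(B) = 0.125 × 13100 + 0.5 × 19000 + 0.375 × 13700 = 1637.5 + 9500 + 5137.5 = 16275
Overall = 0.8 × 13525 + 0.2 × 16275 = 10820 + 3255 = 14075

$14,075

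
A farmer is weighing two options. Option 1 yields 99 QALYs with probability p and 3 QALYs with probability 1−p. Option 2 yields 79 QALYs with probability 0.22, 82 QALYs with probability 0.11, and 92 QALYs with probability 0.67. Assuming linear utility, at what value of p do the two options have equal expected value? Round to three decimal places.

p = 0.886

EV(Option 2) = 0.22 × 79 + 0.11 × 82 + 0.67 × 92 = 17.38 + 9.02 + 61.64 = 88.04
p·99 + (1−p)·3 = 88.04
96p + 3 = 88.04
p = (88.04 − 3) / 96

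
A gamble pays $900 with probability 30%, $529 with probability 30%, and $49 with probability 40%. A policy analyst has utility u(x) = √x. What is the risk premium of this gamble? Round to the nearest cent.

E[u] = 0.3·√900 + 0.3·√529 + 0.4·√49 = 0.3·30 + 0.3·23 + 0.4·7 = 18.7
CE = (18.7)² = 349.69
Risk premium = EV − CE = 448.3 − 349.69 = 98.61

$98.61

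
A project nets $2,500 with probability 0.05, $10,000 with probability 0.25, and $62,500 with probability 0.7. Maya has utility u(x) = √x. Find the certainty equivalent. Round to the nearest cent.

$41,006.25

E[u] = 0.05·√2500 + 0.25·√10000 + 0.7·√62500 = 0.05·50 + 0.25·100 + 0.7·250 = 202.5
CE = (202.5)² = 41006.25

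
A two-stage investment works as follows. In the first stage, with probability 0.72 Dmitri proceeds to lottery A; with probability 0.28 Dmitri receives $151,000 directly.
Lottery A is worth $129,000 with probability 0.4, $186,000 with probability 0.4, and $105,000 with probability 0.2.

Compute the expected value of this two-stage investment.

$148,120

EV(A) = 0.4 × 129000 + 0.4 × 186000 + 0.2 × 105000 = 51600 + 74400 + 21000 = 147000
Branch B: 151000 (certain)
Overall = 0.72 × 147000 + 0.28 × 151000 = 105840 + 42280 = 148120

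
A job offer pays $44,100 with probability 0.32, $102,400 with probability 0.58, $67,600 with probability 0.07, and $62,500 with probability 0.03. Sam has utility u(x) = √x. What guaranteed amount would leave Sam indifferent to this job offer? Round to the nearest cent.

E[u] = 0.32·√44100 + 0.58·√102400 + 0.07·√67600 + 0.03·√62500 = 0.32·210 + 0.58·320 + 0.07·260 + 0.03·250 = 278.5
CE = (278.5)² = 77562.25

$77,562.25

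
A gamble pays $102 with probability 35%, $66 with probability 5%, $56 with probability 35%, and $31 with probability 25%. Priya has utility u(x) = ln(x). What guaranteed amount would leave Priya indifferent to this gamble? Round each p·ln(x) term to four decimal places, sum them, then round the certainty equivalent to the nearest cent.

$60.08

E[u] = 0.35·ln(102) + 0.05·ln(66) + 0.35·ln(56) + 0.25·ln(31) = 1.6187 + 0.2095 + 1.4089 + 0.8585 = 4.0956
CE = e^4.0956 ≈ 60.08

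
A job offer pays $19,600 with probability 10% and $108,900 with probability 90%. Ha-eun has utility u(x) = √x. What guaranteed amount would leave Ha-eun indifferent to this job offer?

E[u] = 0.1·√19600 + 0.9·√108900 = 0.1·140 + 0.9·330 = 311
CE = (311)² = 96721

$96,721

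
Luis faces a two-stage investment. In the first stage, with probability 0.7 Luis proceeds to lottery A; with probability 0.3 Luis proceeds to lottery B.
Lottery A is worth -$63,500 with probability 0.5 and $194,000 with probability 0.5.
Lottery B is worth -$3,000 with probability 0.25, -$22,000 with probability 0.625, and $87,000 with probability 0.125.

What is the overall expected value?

$44,587.50

EV(A) = 0.5 × (-63500) + 0.5 × 194000 = -31750 + 97000 = 65250
EV(B) = 0.25 × (-3000) + 0.625 × (-22000) + 0.125 × 87000 = -750 − 13750 + 10875 = -3625
Overall = 0.7 × 65250 + 0.3 × (-3625) = 45675 − 1087.5 = 44587.5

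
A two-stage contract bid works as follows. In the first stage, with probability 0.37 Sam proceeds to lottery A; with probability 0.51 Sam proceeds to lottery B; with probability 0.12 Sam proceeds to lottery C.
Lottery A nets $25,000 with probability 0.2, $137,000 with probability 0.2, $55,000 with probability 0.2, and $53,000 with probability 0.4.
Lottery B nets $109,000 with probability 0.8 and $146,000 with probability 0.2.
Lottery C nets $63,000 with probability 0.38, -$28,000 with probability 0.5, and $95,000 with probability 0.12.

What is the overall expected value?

EV(A) = 0.2 × 25000 + 0.2 × 137000 + 0.2 × 55000 + 0.4 × 53000 = 5000 + 27400 + 11000 + 21200 = 64600
EV(B) = 0.8 × 109000 + 0.2 × 146000 = 87200 + 29200 = 116400
EV(C) = 0.38 × 63000 + 0.5 × (-28000) + 0.12 × 95000 = 23940 − 14000 + 11400 = 21340
Overall = 0.37 × 64600 + 0.51 × 116400 + 0.12 × 21340 = 23902 + 59364 + 2560.8 = 85826.8

$85,826.80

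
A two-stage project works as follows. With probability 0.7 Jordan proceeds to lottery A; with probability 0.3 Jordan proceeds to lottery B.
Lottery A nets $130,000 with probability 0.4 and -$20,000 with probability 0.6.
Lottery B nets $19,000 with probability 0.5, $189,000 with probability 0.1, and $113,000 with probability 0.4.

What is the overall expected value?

EV(A) = 0.4 × 130000 + 0.6 × (-20000) = 52000 − 12000 = 40000
EV(B) = 0.5 × 19000 + 0.1 × 189000 + 0.4 × 113000 = 9500 + 18900 + 45200 = 73600
Overall = 0.7 × 40000 + 0.3 × 73600 = 28000 + 22080 = 50080

$50,080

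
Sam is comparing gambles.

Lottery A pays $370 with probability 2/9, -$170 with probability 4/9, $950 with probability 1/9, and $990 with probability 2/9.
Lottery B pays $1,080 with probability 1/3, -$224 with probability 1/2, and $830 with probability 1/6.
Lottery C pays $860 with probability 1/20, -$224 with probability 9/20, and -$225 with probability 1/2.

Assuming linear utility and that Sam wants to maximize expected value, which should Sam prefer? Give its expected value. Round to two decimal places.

Lottery A = 2/9 × 370 + 4/9 × (-170) + 1/9 × 950 + 2/9 × 990 = 82.2222 − 75.5556 + 105.5556 + 220 = 332.2222
Lottery B = 1/3 × 1080 + 1/2 × (-224) + 1/6 × 830 = 360 − 112 + 138.3333 = 386.3333
Lottery C = 1/20 × 860 + 9/20 × (-224) + 1/2 × (-225) = 43 − 100.8 − 112.5 = -170.3

Lottery B ($386.33)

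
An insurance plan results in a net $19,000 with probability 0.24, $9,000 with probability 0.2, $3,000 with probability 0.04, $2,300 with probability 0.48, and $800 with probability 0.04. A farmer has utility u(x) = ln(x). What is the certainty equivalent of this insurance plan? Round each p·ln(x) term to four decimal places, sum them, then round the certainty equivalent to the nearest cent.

$4,859.54

E[u] = 0.24·ln(19000) + 0.2·ln(9000) + 0.04·ln(3000) + 0.48·ln(2300) + 0.04·ln(800) = 2.3645 + 1.8210 + 0.3203 + 3.7155 + 0.2674 = 8.4887
CE = e^8.4887 ≈ 4859.54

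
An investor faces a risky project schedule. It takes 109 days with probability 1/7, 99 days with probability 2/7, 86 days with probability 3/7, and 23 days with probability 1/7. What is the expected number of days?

84 days

EV = 1/7 × 109 + 2/7 × 99 + 3/7 × 86 + 1/7 × 23 = 15.5714 + 28.2857 + 36.8571 + 3.2857 = 84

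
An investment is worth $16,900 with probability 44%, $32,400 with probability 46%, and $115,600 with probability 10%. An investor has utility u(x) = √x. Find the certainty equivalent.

$30,276

E[u] = 0.44·√16900 + 0.46·√32400 + 0.1·√115600 = 0.44·130 + 0.46·180 + 0.1·340 = 174
CE = (174)² = 30276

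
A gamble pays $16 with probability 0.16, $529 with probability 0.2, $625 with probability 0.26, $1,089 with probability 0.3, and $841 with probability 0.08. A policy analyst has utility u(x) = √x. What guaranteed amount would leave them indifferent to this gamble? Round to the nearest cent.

E[u] = 0.16·√16 + 0.2·√529 + 0.26·√625 + 0.3·√1089 + 0.08·√841 = 0.16·4 + 0.2·23 + 0.26·25 + 0.3·33 + 0.08·29 = 23.96
CE = (23.96)² = 574.0816

$574.08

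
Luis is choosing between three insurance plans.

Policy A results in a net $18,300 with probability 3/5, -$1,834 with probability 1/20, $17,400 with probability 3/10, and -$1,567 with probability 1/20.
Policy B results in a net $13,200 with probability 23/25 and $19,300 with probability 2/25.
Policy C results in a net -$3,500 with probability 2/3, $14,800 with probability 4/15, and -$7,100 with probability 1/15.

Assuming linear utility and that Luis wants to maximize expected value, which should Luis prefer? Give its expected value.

Policy A ($16,029.95)

Policy A = 3/5 × 18300 + 1/20 × (-1834) + 3/10 × 17400 + 1/20 × (-1567) = 10980 − 91.7 + 5220 − 78.35 = 16029.95
Policy B = 23/25 × 13200 + 2/25 × 19300 = 12144 + 1544 = 13688
Policy C = 2/3 × (-3500) + 4/15 × 14800 + 1/15 × (-7100) = -2333.3333 + 3946.6667 − 473.3333 = 1140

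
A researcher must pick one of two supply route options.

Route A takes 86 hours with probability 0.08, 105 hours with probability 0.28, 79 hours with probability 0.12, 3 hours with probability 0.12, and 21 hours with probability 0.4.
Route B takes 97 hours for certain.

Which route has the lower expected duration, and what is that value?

Route A (54.52 hours)

Route A = 0.08 × 86 + 0.28 × 105 + 0.12 × 79 + 0.12 × 3 + 0.4 × 21 = 6.88 + 29.4 + 9.48 + 0.36 + 8.4 = 54.52
Route B: 97 (certain)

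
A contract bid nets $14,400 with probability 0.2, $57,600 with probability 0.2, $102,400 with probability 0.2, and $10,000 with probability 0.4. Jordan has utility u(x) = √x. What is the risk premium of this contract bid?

$7,904

E[u] = 0.2·√14400 + 0.2·√57600 + 0.2·√102400 + 0.4·√10000 = 0.2·120 + 0.2·240 + 0.2·320 + 0.4·100 = 176
CE = (176)² = 30976
Risk premium = EV − CE = 38880 − 30976 = 7904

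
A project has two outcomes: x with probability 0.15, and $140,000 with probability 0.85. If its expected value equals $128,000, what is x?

x = $60,000

0.15·x + 0.85·140000 = 128000
0.15·x = 128000 − 119000 = 9000
x = 9000 / 0.15 = 60000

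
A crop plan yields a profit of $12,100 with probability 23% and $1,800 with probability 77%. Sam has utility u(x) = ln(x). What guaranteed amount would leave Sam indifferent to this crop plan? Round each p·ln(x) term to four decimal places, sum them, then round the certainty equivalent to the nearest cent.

E[u] = 0.23·ln(12100) + 0.77·ln(1800) = 2.1622 + 5.7716 = 7.9338
CE = e^7.9338 ≈ 2790.01

$2,790.01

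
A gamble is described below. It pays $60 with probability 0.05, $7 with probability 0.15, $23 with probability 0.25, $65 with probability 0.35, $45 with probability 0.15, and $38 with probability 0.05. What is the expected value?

EV = 0.05 × 60 + 0.15 × 7 + 0.25 × 23 + 0.35 × 65 + 0.15 × 45 + 0.05 × 38 = 3 + 1.05 + 5.75 + 22.75 + 6.75 + 1.9 = 41.2

$41.20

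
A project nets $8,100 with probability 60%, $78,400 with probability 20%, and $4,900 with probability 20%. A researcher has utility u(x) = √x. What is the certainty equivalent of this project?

$15,376

E[u] = 0.6·√8100 + 0.2·√78400 + 0.2·√4900 = 0.6·90 + 0.2·280 + 0.2·70 = 124
CE = (124)² = 15376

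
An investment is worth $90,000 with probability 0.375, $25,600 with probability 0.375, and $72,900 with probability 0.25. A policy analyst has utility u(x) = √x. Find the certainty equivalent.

E[u] = 0.375·√90000 + 0.375·√25600 + 0.25·√72900 = 0.375·300 + 0.375·160 + 0.25·270 = 240
CE = (240)² = 57600

$57,600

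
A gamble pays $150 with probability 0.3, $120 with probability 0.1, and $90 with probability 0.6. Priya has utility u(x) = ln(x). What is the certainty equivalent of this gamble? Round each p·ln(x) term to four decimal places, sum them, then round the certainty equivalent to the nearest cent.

E[u] = 0.3·ln(150) + 0.1·ln(120) + 0.6·ln(90) = 1.5032 + 0.4787 + 2.6999 = 4.6818
CE = e^4.6818 ≈ 107.96

$107.96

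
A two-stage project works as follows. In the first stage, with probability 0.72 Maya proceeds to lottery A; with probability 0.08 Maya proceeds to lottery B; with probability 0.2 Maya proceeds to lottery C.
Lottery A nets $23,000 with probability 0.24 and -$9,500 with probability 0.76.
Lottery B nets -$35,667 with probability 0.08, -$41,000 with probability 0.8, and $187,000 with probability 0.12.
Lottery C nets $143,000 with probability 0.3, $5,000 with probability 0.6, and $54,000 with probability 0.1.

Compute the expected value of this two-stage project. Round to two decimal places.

$7,978.93

EV(A) = 0.24 × 23000 + 0.76 × (-9500) = 5520 − 7220 = -1700
EV(B) = 0.08 × (-35667) + 0.8 × (-41000) + 0.12 × 187000 = -2853.36 − 32800 + 22440 = -13213.36
EV(C) = 0.3 × 143000 + 0.6 × 5000 + 0.1 × 54000 = 42900 + 3000 + 5400 = 51300
Overall = 0.72 × (-1700) + 0.08 × (-13213.36) + 0.2 × 51300 = -1224 − 1057.0688 + 10260 = 7978.9312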